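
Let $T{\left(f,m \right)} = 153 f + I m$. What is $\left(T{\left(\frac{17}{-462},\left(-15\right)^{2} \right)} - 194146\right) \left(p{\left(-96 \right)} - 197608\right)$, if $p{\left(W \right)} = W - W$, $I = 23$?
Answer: $\frac{2875433628404}{77} \approx 3.7343 \cdot 10^{10}$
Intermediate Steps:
$p{\left(W \right)} = 0$
$T{\left(f,m \right)} = 23 m + 153 f$ ($T{\left(f,m \right)} = 153 f + 23 m = 23 m + 153 f$)
$\left(T{\left(\frac{17}{-462},\left(-15\right)^{2} \right)} - 194146\right) \left(p{\left(-96 \right)} - 197608\right) = \left(\left(23 \left(-15\right)^{2} + 153 \frac{17}{-462}\right) - 194146\right) \left(0 - 197608\right) = \left(\left(23 \cdot 225 + 153 \cdot 17 \left(- \frac{1}{462}\right)\right) - 194146\right) \left(-197608\right) = \left(\left(5175 + 153 \left(- \frac{17}{462}\right)\right) - 194146\right) \left(-197608\right) = \left(\left(5175 - \frac{867}{154}\right) - 194146\right) \left(-197608\right) = \left(\frac{796083}{154} - 194146\right) \left(-197608\right) = \left(- \frac{29102401}{154}\right) \left(-197608\right) = \frac{2875433628404}{77}$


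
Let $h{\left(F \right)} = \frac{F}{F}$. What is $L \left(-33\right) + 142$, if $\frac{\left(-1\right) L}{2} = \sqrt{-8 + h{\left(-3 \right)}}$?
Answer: $142 + 66 i \sqrt{7} \approx 142.0 + 174.62 i$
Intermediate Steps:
$h{\left(F \right)} = 1$
$L = - 2 i \sqrt{7}$ ($L = - 2 \sqrt{-8 + 1} = - 2 \sqrt{-7} = - 2 i \sqrt{7} \approx - 5.2915 i$)
$L \left(-33\right) + 142 = - 2 i \sqrt{7} \left(-33\right) + 142 = 66 i \sqrt{7} + 142 = 142 + 66 i \sqrt{7}$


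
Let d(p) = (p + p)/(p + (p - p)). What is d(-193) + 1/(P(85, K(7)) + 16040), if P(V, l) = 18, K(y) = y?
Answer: 32117/16058 ≈ 2.0001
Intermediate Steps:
d(p) = 2 (d(p) = (2*p)/(p + 0) = (2*p)/p = 2)
d(-193) + 1/(P(85, K(7)) + 16040) = 2 + 1/(18 + 16040) = 2 + 1/16058 = 32117/16058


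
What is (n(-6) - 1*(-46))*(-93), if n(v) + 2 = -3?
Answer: -3813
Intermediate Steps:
n(v) = -5 (n(v) = -2 - 3 = -5)
(n(-6) - 1*(-46))*(-93) = (-5 - 1*(-46))*(-93) = (-5 + 46)*(-93) = 41*(-93) = -3813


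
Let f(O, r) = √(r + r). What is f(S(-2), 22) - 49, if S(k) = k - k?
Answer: -49 + 2*√11 ≈ -42.367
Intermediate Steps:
S(k) = 0
f(O, r) = √2*√r (f(O, r) = √(2*r) = √2*√r)
f(S(-2), 22) - 49 = √2*√22 - 49 = 2*√11 - 49 = -49 + 2*√11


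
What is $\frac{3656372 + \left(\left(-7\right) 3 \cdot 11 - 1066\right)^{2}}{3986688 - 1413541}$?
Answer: $\frac{5338581}{2573147} \approx 2.0747$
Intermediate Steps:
$\frac{3656372 + \left(\left(-7\right) 3 \cdot 11 - 1066\right)^{2}}{3986688 - 1413541} = \frac{3656372 + \left(\left(-21\right) 11 - 1066\right)^{2}}{2573147} = \left(3656372 + \left(-231 - 1066\right)^{2}\right) \frac{1}{2573147} = \left(3656372 + \left(-1297\right)^{2}\right) \frac{1}{2573147} = \left(3656372 + 1682209\right) \frac{1}{2573147} = 5338581 \cdot \frac{1}{2573147} = \frac{5338581}{2573147}$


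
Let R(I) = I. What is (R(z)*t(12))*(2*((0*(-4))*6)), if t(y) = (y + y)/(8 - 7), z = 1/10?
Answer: 0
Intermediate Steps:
z = 1/10 ≈ 0.10000
t(y) = 2*y (t(y) = (2*y)/1 = (2*y)*1 = 2*y)
(R(z)*t(12))*(2*((0*(-4))*6)) = ((2*12)/10)*(2*((0*(-4))*6)) = ((1/10)*24)*(2*(0*6)) = 12*(2*0)/5 = (12/5)*0 = 0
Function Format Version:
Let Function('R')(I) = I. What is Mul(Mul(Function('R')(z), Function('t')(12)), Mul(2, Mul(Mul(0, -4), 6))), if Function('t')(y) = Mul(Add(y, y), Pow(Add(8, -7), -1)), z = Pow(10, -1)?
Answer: 0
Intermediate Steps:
z = Rational(1, 10) ≈ 0.10000
Function('t')(y) = Mul(2, y) (Function('t')(y) = Mul(Mul(2, y), Pow(1, -1)) = Mul(Mul(2, y), 1) = Mul(2, y))
Mul(Mul(Function('R')(z), Function('t')(12)), Mul(2, Mul(Mul(0, -4), 6))) = Mul(Mul(Rational(1, 10), Mul(2, 12)), Mul(2, Mul(Mul(0, -4), 6))) = Mul(Mul(Rational(1, 10), 24), Mul(2, Mul(0, 6))) = Mul(Rational(12, 5), Mul(2, 0)) = Mul(Rational(12, 5), 0) = 0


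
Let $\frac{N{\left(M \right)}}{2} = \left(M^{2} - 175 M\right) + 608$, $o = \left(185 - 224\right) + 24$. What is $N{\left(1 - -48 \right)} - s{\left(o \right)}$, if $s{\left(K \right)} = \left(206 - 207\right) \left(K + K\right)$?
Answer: $-11162$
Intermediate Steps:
$o = -15$ ($o = -39 + 24 = -15$)
$N{\left(M \right)} = 1216 - 350 M + 2 M^{2}$ ($N{\left(M \right)} = 2 \left(\left(M^{2} - 175 M\right) + 608\right) = 2 \left(608 + M^{2} - 175 M\right) = 1216 - 350 M + 2 M^{2}$)
$s{\left(K \right)} = - 2 K$
$N{\left(1 - -48 \right)} - s{\left(o \right)} = \left(1216 - 350 \left(1 - -48\right) + 2 \left(1 - -48\right)^{2}\right) - \left(-2\right) \left(-15\right) = \left(1216 - 350 \left(1 + 48\right) + 2 \left(1 + 48\right)^{2}\right) - 30 = \left(1216 - 17150 + 2 \cdot 49^{2}\right) - 30 = \left(1216 - 17150 + 2 \cdot 2401\right) - 30 = \left(1216 - 17150 + 4802\right) - 30 = -11132 - 30 = -11162$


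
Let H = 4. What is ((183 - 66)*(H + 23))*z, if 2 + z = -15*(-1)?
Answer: 41067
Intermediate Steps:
z = 13 (z = -2 - 15*(-1) = -2 + 15 = 13)
((183 - 66)*(H + 23))*z = ((183 - 66)*(4 + 23))*13 = (117*27)*13 = 3159*13 = 41067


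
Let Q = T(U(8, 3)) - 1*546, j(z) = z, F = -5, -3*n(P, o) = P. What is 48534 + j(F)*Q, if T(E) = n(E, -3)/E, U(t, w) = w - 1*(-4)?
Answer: 153797/3 ≈ 51266.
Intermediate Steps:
U(t, w) = 4 + w (U(t, w) = w + 4 = 4 + w)
n(P, o) = -P/3
T(E) = -⅓ (T(E) = (-E/3)/E = -⅓)
Q = -1639/3 (Q = -⅓ - 1*546 = -⅓ - 546 = -1639/3 ≈ -546.33)
48534 + j(F)*Q = 48534 - 5*(-1639/3) = 48534 + 8195/3 = 153797/3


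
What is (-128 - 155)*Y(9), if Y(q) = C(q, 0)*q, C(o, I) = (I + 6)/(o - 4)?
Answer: -15282/5 ≈ -3056.4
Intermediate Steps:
C(o, I) = (6 + I)/(-4 + o)
Y(q) = 6*q/(-4 + q) (Y(q) = ((6 + 0)/(-4 + q))*q = (6/(-4 + q))*q = 6*q/(-4 + q))
(-128 - 155)*Y(9) = (-128 - 155)*(6*9/(-4 + 9)) = -1698*9/5 = -283*54/5 = -15282/5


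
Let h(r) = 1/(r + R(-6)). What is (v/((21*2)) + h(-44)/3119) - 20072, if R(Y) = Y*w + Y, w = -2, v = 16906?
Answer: -48956578819/2488962 ≈ -19669.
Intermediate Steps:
R(Y) = -Y (R(Y) = Y*(-2) + Y = -2*Y + Y = -Y)
h(r) = 1/(6 + r) (h(r) = 1/(r - 1*(-6)) = 1/(r + 6) = 1/(6 + r))
(v/((21*2)) + h(-44)/3119) - 20072 = (16906/((21*2)) + 1/((6 - 44)*3119)) - 20072 = (16906/42 + (1/3119)/(-38)) - 20072 = (16906*(1/42) - 1/38*1/3119) - 20072 = (8453/21 - 1/118522) - 20072 = 1001866445/2488962 - 20072 = -48956578819/2488962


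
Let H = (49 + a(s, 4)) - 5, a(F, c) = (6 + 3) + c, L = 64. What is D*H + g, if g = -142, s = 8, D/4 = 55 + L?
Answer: 26990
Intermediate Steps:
D = 476 (D = 4*(55 + 64) = 4*119 = 476)
a(F, c) = 9 + c
H = 57 (H = (49 + (9 + 4)) - 5 = (49 + 13) - 5 = 62 - 5 = 57)
D*H + g = 476*57 - 142 = 27132 - 142 = 26990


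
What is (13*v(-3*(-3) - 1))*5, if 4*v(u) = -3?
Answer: -195/4 ≈ -48.750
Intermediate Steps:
v(u) = -¾ (v(u) = (¼)*(-3) = -¾)
(13*v(-3*(-3) - 1))*5 = (13*(-¾))*5 = -39/4*5 = -195/4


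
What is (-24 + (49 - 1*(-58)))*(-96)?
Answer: -7968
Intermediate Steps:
(-24 + (49 - 1*(-58)))*(-96) = (-24 + (49 + 58))*(-96) = (-24 + 107)*(-96) = 83*(-96) = -7968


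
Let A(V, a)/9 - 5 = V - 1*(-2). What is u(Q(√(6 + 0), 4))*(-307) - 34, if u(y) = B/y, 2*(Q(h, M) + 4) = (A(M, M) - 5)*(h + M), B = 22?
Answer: -971602/10301 + 158719*√6/10301 ≈ -56.579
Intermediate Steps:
A(V, a) = 63 + 9*V (A(V, a) = 45 + 9*(V - 1*(-2)) = 45 + 9*(V + 2) = 45 + 9*(2 + V) = 45 + (18 + 9*V) = 63 + 9*V)
Q(h, M) = -4 + (58 + 9*M)*(M + h)/2 (Q(h, M) = -4 + (((63 + 9*M) - 5)*(h + M))/2 = -4 + ((58 + 9*M)*(M + h))/2 = -4 + (58 + 9*M)*(M + h)/2)
u(y) = 22/y
u(Q(√(6 + 0), 4))*(-307) - 34 = (22/(-4 + 29*4 + 29*√(6 + 0) + (9/2)*4² + (9/2)*4*√(6 + 0)))*(-307) - 34 = (22/(-4 + 116 + 29*√6 + (9/2)*16 + (9/2)*4*√6))*(-307) - 34 = (22/(-4 + 116 + 29*√6 + 72 + 18*√6))*(-307) - 34 = (22/(184 + 47*√6))*(-307) - 34 = -6754/(184 + 47*√6) - 34 = -34 - 6754/(184 + 47*√6)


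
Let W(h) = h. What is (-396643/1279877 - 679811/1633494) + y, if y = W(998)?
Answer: 2084972069013635/2090671400238 ≈ 997.27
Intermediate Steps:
y = 998
(-396643/1279877 - 679811/1633494) + y = (-396643/1279877 - 679811/1633494) + 998 = -1517988423889/2090671400238 + 998 = 2084972069013635/2090671400238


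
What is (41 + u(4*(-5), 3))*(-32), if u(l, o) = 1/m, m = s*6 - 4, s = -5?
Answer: -22288/17 ≈ -1311.1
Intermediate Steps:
m = -34 (m = -5*6 - 4 = -30 - 4 = -34)
u(l, o) = -1/34 (u(l, o) = 1/(-34) = -1/34)
(41 + u(4*(-5), 3))*(-32) = (41 - 1/34)*(-32) = (1393/34)*(-32) = -22288/17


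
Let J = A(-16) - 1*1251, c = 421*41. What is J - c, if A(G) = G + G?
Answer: -18544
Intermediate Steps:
A(G) = 2*G
c = 17261
J = -1283 (J = 2*(-16) - 1*1251 = -32 - 1251 = -1283)
J - c = -1283 - 1*17261 = -1283 - 17261 = -18544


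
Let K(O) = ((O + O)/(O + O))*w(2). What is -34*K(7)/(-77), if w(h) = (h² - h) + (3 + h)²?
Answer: 918/77 ≈ 11.922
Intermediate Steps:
w(h) = h² + (3 + h)² - h
K(O) = 27 (K(O) = ((O + O)/(O + O))*(2² + (3 + 2)² - 1*2) = ((2*O)/((2*O)))*(4 + 5² - 2) = ((2*O)*(1/(2*O)))*(4 + 25 - 2) = 1*27 = 27)
-34*K(7)/(-77) = -918/(-77) = -918*(-1)/77 = -34*(-27/77) = 918/77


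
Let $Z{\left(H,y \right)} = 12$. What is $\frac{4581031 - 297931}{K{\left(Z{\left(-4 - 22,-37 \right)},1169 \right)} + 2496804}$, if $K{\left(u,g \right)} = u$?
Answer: $\frac{118975}{69356} \approx 1.7154$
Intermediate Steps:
$\frac{4581031 - 297931}{K{\left(Z{\left(-4 - 22,-37 \right)},1169 \right)} + 2496804} = \frac{4581031 - 297931}{12 + 2496804} = \frac{4283100}{2496816} = 4283100 \cdot \frac{1}{2496816} = \frac{118975}{69356}$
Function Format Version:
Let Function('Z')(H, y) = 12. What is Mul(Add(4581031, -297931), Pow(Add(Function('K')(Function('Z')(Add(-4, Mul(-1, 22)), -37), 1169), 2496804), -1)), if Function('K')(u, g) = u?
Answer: Rational(118975, 69356) ≈ 1.7154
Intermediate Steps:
Mul(Add(4581031, -297931), Pow(Add(Function('K')(Function('Z')(Add(-4, Mul(-1, 22)), -37), 1169), 2496804), -1)) = Mul(Add(4581031, -297931), Pow(Add(12, 2496804), -1)) = Mul(4283100, Pow(2496816, -1)) = Mul(4283100, Rational(1, 2496816)) = Rational(118975, 69356)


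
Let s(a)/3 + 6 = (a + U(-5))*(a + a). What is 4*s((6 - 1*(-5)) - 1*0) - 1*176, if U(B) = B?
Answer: 1336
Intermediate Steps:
s(a) = -18 + 6*a*(-5 + a) (s(a) = -18 + 3*((a - 5)*(a + a)) = -18 + 3*((-5 + a)*(2*a)) = -18 + 3*(2*a*(-5 + a)) = -18 + 6*a*(-5 + a))
4*s((6 - 1*(-5)) - 1*0) - 1*176 = 4*(-18 - 30*((6 - 1*(-5)) - 1*0) + 6*((6 - 1*(-5)) - 1*0)²) - 1*176 = 4*(-18 - 30*((6 + 5) + 0) + 6*((6 + 5) + 0)²) - 176 = 4*(-18 - 30*(11 + 0) + 6*(11 + 0)²) - 176 = 4*(-18 - 30*11 + 6*11²) - 176 = 4*(-18 - 330 + 6*121) - 176 = 4*(-18 - 330 + 726) - 176 = 4*378 - 176 = 1512 - 176 = 1336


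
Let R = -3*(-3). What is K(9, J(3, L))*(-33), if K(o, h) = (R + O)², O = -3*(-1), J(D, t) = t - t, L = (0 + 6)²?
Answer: -4752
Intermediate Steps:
L = 36 (L = 6² = 36)
J(D, t) = 0
R = 9
O = 3
K(o, h) = 144 (K(o, h) = (9 + 3)² = 12² = 144)
K(9, J(3, L))*(-33) = 144*(-33) = -4752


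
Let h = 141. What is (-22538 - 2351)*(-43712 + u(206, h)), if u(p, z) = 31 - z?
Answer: 1090685758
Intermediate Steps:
(-22538 - 2351)*(-43712 + u(206, h)) = (-22538 - 2351)*(-43712 + (31 - 1*141)) = -24889*(-43712 + (31 - 141)) = -24889*(-43712 - 110) = -24889*(-43822) = 1090685758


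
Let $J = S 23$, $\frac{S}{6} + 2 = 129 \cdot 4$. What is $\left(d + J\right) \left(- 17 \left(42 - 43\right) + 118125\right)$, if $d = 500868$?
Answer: $67553595600$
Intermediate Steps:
$S = 3084$ ($S = -12 + 6 \cdot 129 \cdot 4 = -12 + 6 \cdot 516 = -12 + 3096 = 3084$)
$J = 70932$ ($J = 3084 \cdot 23 = 70932$)
$\left(d + J\right) \left(- 17 \left(42 - 43\right) + 118125\right) = \left(500868 + 70932\right) \left(- 17 \left(42 - 43\right) + 118125\right) = 571800 \left(- 17 \left(42 + \left(-45 + 2\right)\right) + 118125\right) = 571800 \left(- 17 \left(42 - 43\right) + 118125\right) = 571800 \left(\left(-17\right) \left(-1\right) + 118125\right) = 571800 \left(17 + 118125\right) = 571800 \cdot 118142 = 67553595600$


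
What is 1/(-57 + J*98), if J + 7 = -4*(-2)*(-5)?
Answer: -1/4663 ≈ -0.00021445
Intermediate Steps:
J = -47 (J = -7 - 4*(-2)*(-5) = -7 + 8*(-5) = -7 - 40 = -47)
1/(-57 + J*98) = 1/(-57 - 47*98) = 1/(-57 - 4606) = 1/(-4663) = -1/4663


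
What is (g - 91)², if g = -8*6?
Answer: 19321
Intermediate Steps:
g = -48
(g - 91)² = (-48 - 91)² = (-139)² = 19321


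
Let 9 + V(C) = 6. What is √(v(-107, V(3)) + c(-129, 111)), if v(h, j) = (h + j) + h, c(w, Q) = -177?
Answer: I*√394 ≈ 19.849*I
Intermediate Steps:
V(C) = -3 (V(C) = -9 + 6 = -3)
v(h, j) = j + 2*h
√(v(-107, V(3)) + c(-129, 111)) = √((-3 + 2*(-107)) - 177) = √((-3 - 214) - 177) = √(-217 - 177) = √(-394) = I*√394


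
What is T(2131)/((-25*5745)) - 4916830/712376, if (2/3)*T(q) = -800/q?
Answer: -10032454029967/1453555142620 ≈ -6.9020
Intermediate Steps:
T(q) = -1200/q (T(q) = 3*(-800/q)/2 = -1200/q)
T(2131)/((-25*5745)) - 4916830/712376 = (-1200/2131)/((-25*5745)) - 4916830/712376 = -1200*1/2131/(-143625) - 4916830*1/712376 = -1200/2131*(-1/143625) - 2458415/356188 = 16/4080865 - 2458415/356188 = -10032454029967/1453555142620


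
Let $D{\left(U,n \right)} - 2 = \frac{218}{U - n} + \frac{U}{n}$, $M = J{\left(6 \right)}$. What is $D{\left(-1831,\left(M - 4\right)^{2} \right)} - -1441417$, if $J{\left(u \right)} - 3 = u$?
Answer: $\frac{33439218907}{23200} \approx 1.4413 \cdot 10^{6}$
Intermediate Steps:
$J{\left(u \right)} = 3 + u$
$M = 9$ ($M = 3 + 6 = 9$)
$D{\left(U,n \right)} = 2 + \frac{218}{U - n} + \frac{U}{n}$ ($D{\left(U,n \right)} = 2 + \left(\frac{218}{U - n} + \frac{U}{n}\right) = 2 + \frac{218}{U - n} + \frac{U}{n}$)
$D{\left(-1831,\left(M - 4\right)^{2} \right)} - -1441417 = \frac{\left(-1831\right)^{2} - 2 \left(\left(9 - 4\right)^{2}\right)^{2} + 218 \left(9 - 4\right)^{2} - 1831 \left(9 - 4\right)^{2}}{\left(9 - 4\right)^{2} \left(-1831 - \left(9 - 4\right)^{2}\right)} - -1441417 = \frac{3352561 - 2 \left(5^{2}\right)^{2} + 218 \cdot 5^{2} - 1831 \cdot 5^{2}}{5^{2} \left(-1831 - 5^{2}\right)} + 1441417 = \frac{3352561 - 2 \cdot 25^{2} + 218 \cdot 25 - 45775}{25 \left(-1831 - 25\right)} + 1441417 = \frac{3352561 - 1250 + 5450 - 45775}{25 \left(-1831 - 25\right)} + 1441417 = \frac{3352561 - 1250 + 5450 - 45775}{25 \left(-1856\right)} + 1441417 = \frac{1}{25} \left(- \frac{1}{1856}\right) 3310986 + 1441417 = - \frac{1655493}{23200} + 1441417 = \frac{33439218907}{23200}$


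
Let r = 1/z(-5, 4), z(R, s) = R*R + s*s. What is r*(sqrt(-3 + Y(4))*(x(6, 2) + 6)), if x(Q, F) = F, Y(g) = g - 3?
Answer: 8*I*sqrt(2)/41 ≈ 0.27594*I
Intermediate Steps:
Y(g) = -3 + g
z(R, s) = R**2 + s**2
r = 1/41 (r = 1/((-5)**2 + 4**2) = 1/(25 + 16) = 1/41 ≈ 0.024390)
r*(sqrt(-3 + Y(4))*(x(6, 2) + 6)) = (sqrt(-3 + (-3 + 4))*(2 + 6))/41 = (sqrt(-3 + 1)*8)/41 = (sqrt(-2)*8)/41 = ((I*sqrt(2))*8)/41 = (8*I*sqrt(2))/41 = 8*I*sqrt(2)/41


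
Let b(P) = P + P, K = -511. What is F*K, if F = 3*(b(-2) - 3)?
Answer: 10731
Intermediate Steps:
b(P) = 2*P
F = -21 (F = 3*(2*(-2) - 3) = 3*(-4 - 3) = 3*(-7) = -21)
F*K = -21*(-511) = 10731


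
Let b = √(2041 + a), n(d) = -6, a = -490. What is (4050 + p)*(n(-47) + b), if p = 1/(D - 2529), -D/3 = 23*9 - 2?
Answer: -12733199/524 + 12733199*√1551/3144 ≈ 1.3520e+5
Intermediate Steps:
D = -615 (D = -3*(23*9 - 2) = -3*(207 - 2) = -3*205 = -615)
b = √1551 (b = √(2041 - 490) = √1551 ≈ 39.383)
p = -1/3144 (p = 1/(-615 - 2529) = 1/(-3144) = -1/3144 ≈ -0.00031807)
(4050 + p)*(n(-47) + b) = (4050 - 1/3144)*(-6 + √1551) = 12733199*(-6 + √1551)/3144 = -12733199/524 + 12733199*√1551/3144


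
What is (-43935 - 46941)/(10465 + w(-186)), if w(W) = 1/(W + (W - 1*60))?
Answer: -39258432/4520879 ≈ -8.6838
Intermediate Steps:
w(W) = 1/(-60 + 2*W) (w(W) = 1/(W + (W - 60)) = 1/(W + (-60 + W)) = 1/(-60 + 2*W))
(-43935 - 46941)/(10465 + w(-186)) = (-43935 - 46941)/(10465 + 1/(2*(-30 - 186))) = -90876/(10465 + (½)/(-216)) = -90876/(10465 + (½)*(-1/216)) = -90876/(10465 - 1/432) = -90876/4520879/432 = -90876*432/4520879 = -39258432/4520879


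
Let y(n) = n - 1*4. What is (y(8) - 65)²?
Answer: 3721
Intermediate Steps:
y(n) = -4 + n (y(n) = n - 4 = -4 + n)
(y(8) - 65)² = ((-4 + 8) - 65)² = (4 - 65)² = (-61)² = 3721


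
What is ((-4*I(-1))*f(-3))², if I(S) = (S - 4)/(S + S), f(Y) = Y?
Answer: 900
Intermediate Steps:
I(S) = (-4 + S)/(2*S) (I(S) = (-4 + S)/((2*S)) = (-4 + S)*(1/(2*S)) = (-4 + S)/(2*S))
((-4*I(-1))*f(-3))² = (-2*(-4 - 1)/(-1)*(-3))² = (-2*(-1)*(-5)*(-3))² = (-4*5/2*(-3))² = (-10*(-3))² = 30² = 900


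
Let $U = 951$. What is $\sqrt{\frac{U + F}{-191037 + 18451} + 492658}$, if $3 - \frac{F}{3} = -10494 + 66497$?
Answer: $\frac{\sqrt{14674304249377282}}{172586} \approx 701.9$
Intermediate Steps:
$F = -168000$ ($F = 9 - 3 \left(-10494 + 66497\right) = 9 - 168009 = -168000$)
$\sqrt{\frac{U + F}{-191037 + 18451} + 492658} = \sqrt{\frac{951 - 168000}{-191037 + 18451} + 492658} = \sqrt{- \frac{167049}{-172586} + 492658} = \sqrt{\left(-167049\right) \left(- \frac{1}{172586}\right) + 492658} = \sqrt{\frac{167049}{172586} + 492658} = \sqrt{\frac{85026040637}{172586}} = \frac{\sqrt{14674304249377282}}{172586}$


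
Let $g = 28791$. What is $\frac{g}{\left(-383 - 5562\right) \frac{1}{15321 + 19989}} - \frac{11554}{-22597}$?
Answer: $- \frac{4594454445368}{26867833} \approx -1.71 \cdot 10^{5}$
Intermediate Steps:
$\frac{g}{\left(-383 - 5562\right) \frac{1}{15321 + 19989}} - \frac{11554}{-22597} = \frac{28791}{\left(-383 - 5562\right) \frac{1}{15321 + 19989}} - \frac{11554}{-22597} = \frac{28791}{\left(-5945\right) \frac{1}{35310}} - - \frac{11554}{22597} = \frac{28791}{\left(-5945\right) \frac{1}{35310}} + \frac{11554}{22597} = \frac{28791}{- \frac{1189}{7062}} + \frac{11554}{22597} = 28791 \left(- \frac{7062}{1189}\right) + \frac{11554}{22597} = - \frac{203322042}{1189} + \frac{11554}{22597} = - \frac{4594454445368}{26867833}$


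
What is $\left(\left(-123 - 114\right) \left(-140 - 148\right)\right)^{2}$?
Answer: $4658881536$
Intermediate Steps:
$\left(\left(-123 - 114\right) \left(-140 - 148\right)\right)^{2} = \left(\left(-237\right) \left(-288\right)\right)^{2} = 68256^{2} = 4658881536$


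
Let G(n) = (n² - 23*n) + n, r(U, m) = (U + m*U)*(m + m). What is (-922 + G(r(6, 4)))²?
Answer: 2641754404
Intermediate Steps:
r(U, m) = 2*m*(U + U*m) (r(U, m) = (U + U*m)*(2*m) = 2*m*(U + U*m))
G(n) = n² - 22*n
(-922 + G(r(6, 4)))² = (-922 + (2*6*4*(1 + 4))*(-22 + 2*6*4*(1 + 4)))² = (-922 + (2*6*4*5)*(-22 + 2*6*4*5))² = (-922 + 240*(-22 + 240))² = (-922 + 240*218)² = (-922 + 52320)² = 51398² = 2641754404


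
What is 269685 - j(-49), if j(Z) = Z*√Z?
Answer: 269685 + 343*I ≈ 2.6969e+5 + 343.0*I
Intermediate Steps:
j(Z) = Z^(3/2)
269685 - j(-49) = 269685 - (-49)^(3/2) = 269685 - (-343)*I = 269685 + 343*I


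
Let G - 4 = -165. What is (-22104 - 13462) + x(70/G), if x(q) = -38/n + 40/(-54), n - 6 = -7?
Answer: -959276/27 ≈ -35529.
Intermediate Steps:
G = -161 (G = 4 - 165 = -161)
n = -1 (n = 6 - 7 = -1)
x(q) = 1006/27 (x(q) = -38/(-1) + 40/(-54) = -38*(-1) + 40*(-1/54) = 38 - 20/27 = 1006/27)
(-22104 - 13462) + x(70/G) = (-22104 - 13462) + 1006/27 = -35566 + 1006/27 = -959276/27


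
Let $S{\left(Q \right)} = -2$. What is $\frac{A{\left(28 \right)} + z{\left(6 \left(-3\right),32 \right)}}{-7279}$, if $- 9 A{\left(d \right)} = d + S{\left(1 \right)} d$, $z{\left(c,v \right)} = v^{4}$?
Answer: $- \frac{9437212}{65511} \approx -144.06$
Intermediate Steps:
$A{\left(d \right)} = \frac{d}{9}$ ($A{\left(d \right)} = - \frac{d - 2 d}{9} = - \frac{\left(-1\right) d}{9} = \frac{d}{9}$)
$\frac{A{\left(28 \right)} + z{\left(6 \left(-3\right),32 \right)}}{-7279} = \frac{\frac{1}{9} \cdot 28 + 32^{4}}{-7279} = \left(\frac{28}{9} + 1048576\right) \left(- \frac{1}{7279}\right) = \frac{9437212}{9} \left(- \frac{1}{7279}\right) = - \frac{9437212}{65511}$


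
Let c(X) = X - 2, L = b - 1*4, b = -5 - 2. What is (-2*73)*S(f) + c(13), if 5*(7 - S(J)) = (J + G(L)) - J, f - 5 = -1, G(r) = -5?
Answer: -1157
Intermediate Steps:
b = -7
L = -11 (L = -7 - 1*4 = -7 - 4 = -11)
f = 4 (f = 5 - 1 = 4)
c(X) = -2 + X
S(J) = 8 (S(J) = 7 - ((J - 5) - J)/5 = 7 - ((-5 + J) - J)/5 = 7 - ⅕*(-5) = 7 + 1 = 8)
(-2*73)*S(f) + c(13) = -2*73*8 + (-2 + 13) = -146*8 + 11 = -1168 + 11 = -1157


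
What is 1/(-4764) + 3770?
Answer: 17960279/4764 ≈ 3770.0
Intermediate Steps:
1/(-4764) + 3770 = -1/4764 + 3770 = 17960279/4764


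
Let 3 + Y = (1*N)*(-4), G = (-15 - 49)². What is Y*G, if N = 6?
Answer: -110592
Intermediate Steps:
G = 4096 (G = (-64)² = 4096)
Y = -27 (Y = -3 + (1*6)*(-4) = -3 + 6*(-4) = -3 - 24 = -27)
Y*G = -27*4096 = -110592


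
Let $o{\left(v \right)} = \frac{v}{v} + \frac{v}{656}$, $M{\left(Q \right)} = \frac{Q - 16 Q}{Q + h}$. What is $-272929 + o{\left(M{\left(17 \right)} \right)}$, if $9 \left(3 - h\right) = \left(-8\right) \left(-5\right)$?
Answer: $- \frac{5013141963}{18368} \approx -2.7293 \cdot 10^{5}$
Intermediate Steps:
$h = - \frac{13}{9}$ ($h = 3 - \frac{\left(-8\right) \left(-5\right)}{9} = 3 - \frac{40}{9} = - \frac{13}{9} \approx -1.4444$)
$M{\left(Q \right)} = - \frac{15 Q}{- \frac{13}{9} + Q}$ ($M{\left(Q \right)} = \frac{Q - 16 Q}{Q - \frac{13}{9}} = \frac{\left(-15\right) Q}{- \frac{13}{9} + Q} = - \frac{15 Q}{- \frac{13}{9} + Q}$)
$o{\left(v \right)} = 1 + \frac{v}{656}$ ($o{\left(v \right)} = 1 + v \frac{1}{656} = 1 + \frac{v}{656}$)
$-272929 + o{\left(M{\left(17 \right)} \right)} = -272929 + \left(1 + \frac{\left(-135\right) 17 \frac{1}{-13 + 9 \cdot 17}}{656}\right) = -272929 + \left(1 + \frac{\left(-135\right) 17 \frac{1}{-13 + 153}}{656}\right) = -272929 + \left(1 + \frac{\left(-135\right) 17 \cdot \frac{1}{140}}{656}\right) = -272929 + \left(1 + \frac{1}{656} \left(- \frac{459}{28}\right)\right) = -272929 + \left(1 - \frac{459}{18368}\right) = -272929 + \frac{17909}{18368} = - \frac{5013141963}{18368}$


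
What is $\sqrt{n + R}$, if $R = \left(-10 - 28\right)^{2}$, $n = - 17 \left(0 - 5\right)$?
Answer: $\sqrt{1529} \approx 39.102$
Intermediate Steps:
$n = 85$ ($n = \left(-17\right) \left(-5\right) = 85$)
$R = 1444$ ($R = \left(-38\right)^{2} = 1444$)
$\sqrt{n + R} = \sqrt{85 + 1444} = \sqrt{1529}$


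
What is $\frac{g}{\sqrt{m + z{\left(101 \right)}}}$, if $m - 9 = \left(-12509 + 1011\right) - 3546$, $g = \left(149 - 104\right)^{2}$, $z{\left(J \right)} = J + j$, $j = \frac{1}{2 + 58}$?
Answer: $- \frac{4050 i \sqrt{13440585}}{896039} \approx - 16.571 i$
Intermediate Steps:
$j = \frac{1}{60} \approx 0.016667$
$z{\left(J \right)} = \frac{1}{60} + J$ ($z{\left(J \right)} = J + \frac{1}{60} = \frac{1}{60} + J$)
$g = 2025$ ($g = 45^{2} = 2025$)
$m = -15035$ ($m = 9 + \left(\left(-12509 + 1011\right) - 3546\right) = 9 - 15044 = -15035$)
$\frac{g}{\sqrt{m + z{\left(101 \right)}}} = \frac{2025}{\sqrt{-15035 + \left(\frac{1}{60} + 101\right)}} = \frac{2025}{\sqrt{-15035 + \frac{6061}{60}}} = \frac{2025}{\sqrt{- \frac{896039}{60}}} = \frac{2025}{\frac{1}{30} i \sqrt{13440585}} = 2025 \left(- \frac{2 i \sqrt{13440585}}{896039}\right) = - \frac{4050 i \sqrt{13440585}}{896039}$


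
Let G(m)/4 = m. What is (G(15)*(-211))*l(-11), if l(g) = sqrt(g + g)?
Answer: -12660*I*sqrt(22) ≈ -59381.0*I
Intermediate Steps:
l(g) = sqrt(2)*sqrt(g) (l(g) = sqrt(2*g) = sqrt(2)*sqrt(g))
G(m) = 4*m
(G(15)*(-211))*l(-11) = ((4*15)*(-211))*(sqrt(2)*sqrt(-11)) = (60*(-211))*(sqrt(2)*(I*sqrt(11))) = -12660*I*sqrt(22)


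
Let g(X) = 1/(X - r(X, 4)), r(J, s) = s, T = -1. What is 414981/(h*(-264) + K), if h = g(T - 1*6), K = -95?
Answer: -414981/71 ≈ -5844.8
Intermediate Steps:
g(X) = 1/(-4 + X) (g(X) = 1/(X - 1*4) = 1/(X - 4) = 1/(-4 + X))
h = -1/11 (h = 1/(-4 + (-1 - 1*6)) = 1/(-4 + (-1 - 6)) = 1/(-4 - 7) = 1/(-11) = -1/11 ≈ -0.090909)
414981/(h*(-264) + K) = 414981/(-1/11*(-264) - 95) = 414981/(24 - 95) = 414981/(-71) = 414981*(-1/71) = -414981/71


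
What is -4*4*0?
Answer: 0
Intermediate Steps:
-4*4*0 = -16*0 = 0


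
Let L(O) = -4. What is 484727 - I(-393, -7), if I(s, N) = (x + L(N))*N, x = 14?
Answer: 484797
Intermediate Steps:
I(s, N) = 10*N (I(s, N) = (14 - 4)*N = 10*N)
484727 - I(-393, -7) = 484727 - 10*(-7) = 484727 - 1*(-70) = 484727 + 70 = 484797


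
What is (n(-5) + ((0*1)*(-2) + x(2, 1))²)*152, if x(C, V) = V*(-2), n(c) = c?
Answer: -152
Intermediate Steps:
x(C, V) = -2*V
(n(-5) + ((0*1)*(-2) + x(2, 1))²)*152 = (-5 + ((0*1)*(-2) - 2*1)²)*152 = (-5 + (0*(-2) - 2)²)*152 = (-5 + (0 - 2)²)*152 = (-5 + (-2)²)*152 = (-5 + 4)*152 = -1*152 = -152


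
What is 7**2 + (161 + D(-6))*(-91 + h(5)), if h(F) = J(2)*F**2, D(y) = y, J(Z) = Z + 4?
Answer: 9194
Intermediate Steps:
J(Z) = 4 + Z
h(F) = 6*F**2 (h(F) = (4 + 2)*F**2 = 6*F**2)
7**2 + (161 + D(-6))*(-91 + h(5)) = 7**2 + (161 - 6)*(-91 + 6*5**2) = 49 + 155*(-91 + 6*25) = 49 + 155*(-91 + 150) = 49 + 155*59 = 49 + 9145 = 9194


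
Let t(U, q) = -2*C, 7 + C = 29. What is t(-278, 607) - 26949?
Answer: -26993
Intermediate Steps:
C = 22 (C = -7 + 29 = 22)
t(U, q) = -44 (t(U, q) = -2*22 = -44)
t(-278, 607) - 26949 = -44 - 26949 = -26993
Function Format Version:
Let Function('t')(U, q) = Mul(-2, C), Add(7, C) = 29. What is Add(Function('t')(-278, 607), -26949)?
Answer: -26993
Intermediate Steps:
C = 22 (C = Add(-7, 29) = 22)
Function('t')(U, q) = -44 (Function('t')(U, q) = Mul(-2, 22) = -44)
Add(Function('t')(-278, 607), -26949) = Add(-44, -26949) = -26993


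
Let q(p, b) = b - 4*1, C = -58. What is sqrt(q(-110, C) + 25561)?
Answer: sqrt(25499) ≈ 159.68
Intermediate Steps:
q(p, b) = -4 + b (q(p, b) = b - 4 = -4 + b)
sqrt(q(-110, C) + 25561) = sqrt((-4 - 58) + 25561) = sqrt(-62 + 25561) = sqrt(25499)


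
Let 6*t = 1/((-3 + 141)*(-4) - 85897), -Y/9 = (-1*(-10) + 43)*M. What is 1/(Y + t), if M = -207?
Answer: 518694/51215326865 ≈ 1.0128e-5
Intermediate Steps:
Y = 98739 (Y = -9*(-1*(-10) + 43)*(-207) = -9*(10 + 43)*(-207) = -477*(-207) = -9*(-10971) = 98739)
t = -1/518694 (t = 1/(6*((-3 + 141)*(-4) - 85897)) = 1/(6*(138*(-4) - 85897)) = 1/(6*(-552 - 85897)) = (⅙)/(-86449) = (⅙)*(-1/86449) = -1/518694 ≈ -1.9279e-6)
1/(Y + t) = 1/(98739 - 1/518694) = 1/(51215326865/518694) = 518694/51215326865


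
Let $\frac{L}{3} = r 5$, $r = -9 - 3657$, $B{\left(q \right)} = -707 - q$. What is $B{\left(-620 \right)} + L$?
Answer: $-55077$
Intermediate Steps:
$r = -3666$ ($r = -9 - 3657 = -3666$)
$L = -54990$ ($L = 3 \left(\left(-3666\right) 5\right) = 3 \left(-18330\right) = -54990$)
$B{\left(-620 \right)} + L = \left(-707 - -620\right) - 54990 = \left(-707 + 620\right) - 54990 = -87 - 54990 = -55077$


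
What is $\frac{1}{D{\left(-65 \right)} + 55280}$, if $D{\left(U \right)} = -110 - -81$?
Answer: $\frac{1}{55251} \approx 1.8099 \cdot 10^{-5}$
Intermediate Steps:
$D{\left(U \right)} = -29$ ($D{\left(U \right)} = -110 + 81 = -29$)
$\frac{1}{D{\left(-65 \right)} + 55280} = \frac{1}{-29 + 55280} = \frac{1}{55251}$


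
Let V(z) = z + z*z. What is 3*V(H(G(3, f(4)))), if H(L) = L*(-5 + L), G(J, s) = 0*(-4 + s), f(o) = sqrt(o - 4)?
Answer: 0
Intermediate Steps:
f(o) = sqrt(-4 + o)
G(J, s) = 0
V(z) = z + z**2
3*V(H(G(3, f(4)))) = 3*((0*(-5 + 0))*(1 + 0*(-5 + 0))) = 3*((0*(-5))*(1 + 0*(-5))) = 3*(0*(1 + 0)) = 3*(0*1) = 3*0 = 0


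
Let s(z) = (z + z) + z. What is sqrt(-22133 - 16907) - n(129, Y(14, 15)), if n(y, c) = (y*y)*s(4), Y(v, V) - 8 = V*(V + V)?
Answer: -199692 + 8*I*sqrt(610) ≈ -1.9969e+5 + 197.59*I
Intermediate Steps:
Y(v, V) = 8 + 2*V**2 (Y(v, V) = 8 + V*(V + V) = 8 + V*(2*V) = 8 + 2*V**2)
s(z) = 3*z (s(z) = 2*z + z = 3*z)
n(y, c) = 12*y**2 (n(y, c) = (y*y)*(3*4) = y**2*12 = 12*y**2)
sqrt(-22133 - 16907) - n(129, Y(14, 15)) = sqrt(-22133 - 16907) - 12*129**2 = sqrt(-39040) - 12*16641 = 8*I*sqrt(610) - 1*199692 = 8*I*sqrt(610) - 199692 = -199692 + 8*I*sqrt(610)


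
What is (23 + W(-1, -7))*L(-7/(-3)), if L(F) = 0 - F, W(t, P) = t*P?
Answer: -70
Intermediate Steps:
W(t, P) = P*t
L(F) = -F
(23 + W(-1, -7))*L(-7/(-3)) = (23 - 7*(-1))*(-(-7)/(-3)) = (23 + 7)*(-(-7)*(-1)/3) = 30*(-1*7/3) = 30*(-7/3) = -70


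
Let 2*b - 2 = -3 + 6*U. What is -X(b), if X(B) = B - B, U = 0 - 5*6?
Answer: 0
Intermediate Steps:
U = -30 (U = 0 - 30 = -30)
b = -181/2 (b = 1 + (-3 + 6*(-30))/2 = 1 + (-3 - 180)/2 = 1 + (½)*(-183) = 1 - 183/2 = -181/2 ≈ -90.500)
X(B) = 0
-X(b) = -1*0 = 0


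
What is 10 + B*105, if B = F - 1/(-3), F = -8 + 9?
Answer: 150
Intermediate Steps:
F = 1
B = 4/3 (B = 1 - 1/(-3) = 1 - 1*(-1/3) = 1 + 1/3 = 4/3 ≈ 1.3333)
10 + B*105 = 10 + (4/3)*105 = 10 + 140 = 150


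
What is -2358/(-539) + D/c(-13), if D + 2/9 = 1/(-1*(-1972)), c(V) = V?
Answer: 546168157/124360236 ≈ 4.3918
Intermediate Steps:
D = -3935/17748 (D = -2/9 + 1/(-1*(-1972)) = -2/9 + 1/1972 = -3935/17748 ≈ -0.22172)
-2358/(-539) + D/c(-13) = -2358/(-539) - 3935/17748/(-13) = -2358*(-1/539) - 3935/17748*(-1/13) = 2358/539 + 3935/230724 = 546168157/124360236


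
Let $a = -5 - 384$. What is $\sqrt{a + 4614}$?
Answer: $65$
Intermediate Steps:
$a = -389$ ($a = -5 - 384 = -389$)
$\sqrt{a + 4614} = \sqrt{-389 + 4614} = \sqrt{4225} = 65$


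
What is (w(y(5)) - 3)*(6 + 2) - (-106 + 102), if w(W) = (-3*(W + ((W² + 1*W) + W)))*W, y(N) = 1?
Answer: -116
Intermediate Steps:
w(W) = W*(-9*W - 3*W²) (w(W) = (-3*(W + ((W² + W) + W)))*W = (-3*(W + ((W + W²) + W)))*W = (-3*(W + (W² + 2*W)))*W = (-3*(W² + 3*W))*W = (-9*W - 3*W²)*W = W*(-9*W - 3*W²))
(w(y(5)) - 3)*(6 + 2) - (-106 + 102) = (3*1²*(-3 - 1*1) - 3)*(6 + 2) - (-106 + 102) = (3*1*(-3 - 1) - 3)*8 - 1*(-4) = (3*1*(-4) - 3)*8 + 4 = (-12 - 3)*8 + 4 = -15*8 + 4 = -120 + 4 = -116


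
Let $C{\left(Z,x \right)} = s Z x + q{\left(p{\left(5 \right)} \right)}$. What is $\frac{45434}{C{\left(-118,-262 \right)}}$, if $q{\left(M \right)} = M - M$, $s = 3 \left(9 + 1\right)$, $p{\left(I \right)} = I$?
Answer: $\frac{22717}{463740} \approx 0.048986$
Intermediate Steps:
$s = 30$ ($s = 3 \cdot 10 = 30$)
$q{\left(M \right)} = 0$
$C{\left(Z,x \right)} = 30 Z x$ ($C{\left(Z,x \right)} = 30 Z x + 0 = 30 Z x$)
$\frac{45434}{C{\left(-118,-262 \right)}} = \frac{45434}{30 \left(-118\right) \left(-262\right)} = \frac{45434}{927480} = 45434 \cdot \frac{1}{927480} = \frac{22717}{463740}$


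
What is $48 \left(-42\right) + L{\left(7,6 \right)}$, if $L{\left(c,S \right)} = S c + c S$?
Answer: $-1932$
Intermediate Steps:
$L{\left(c,S \right)} = 2 S c$ ($L{\left(c,S \right)} = S c + S c = 2 S c$)
$48 \left(-42\right) + L{\left(7,6 \right)} = 48 \left(-42\right) + 2 \cdot 6 \cdot 7 = -2016 + 84 = -1932$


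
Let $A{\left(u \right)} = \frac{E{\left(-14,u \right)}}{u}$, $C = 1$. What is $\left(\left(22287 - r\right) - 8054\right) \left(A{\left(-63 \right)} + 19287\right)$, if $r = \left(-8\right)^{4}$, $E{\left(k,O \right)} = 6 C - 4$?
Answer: $\frac{4105751941}{21} \approx 1.9551 \cdot 10^{8}$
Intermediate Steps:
$E{\left(k,O \right)} = 2$ ($E{\left(k,O \right)} = 6 \cdot 1 - 4 = 6 - 4 = 2$)
$A{\left(u \right)} = \frac{2}{u}$
$r = 4096$
$\left(\left(22287 - r\right) - 8054\right) \left(A{\left(-63 \right)} + 19287\right) = \left(\left(22287 - 4096\right) - 8054\right) \left(\frac{2}{-63} + 19287\right) = \left(\left(22287 - 4096\right) - 8054\right) \left(2 \left(- \frac{1}{63}\right) + 19287\right) = \left(18191 - 8054\right) \left(- \frac{2}{63} + 19287\right) = 10137 \cdot \frac{1215079}{63} = \frac{4105751941}{21}$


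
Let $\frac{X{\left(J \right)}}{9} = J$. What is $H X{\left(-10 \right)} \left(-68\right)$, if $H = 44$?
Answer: $269280$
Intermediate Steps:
$X{\left(J \right)} = 9 J$
$H X{\left(-10 \right)} \left(-68\right) = 44 \cdot 9 \left(-10\right) \left(-68\right) = 44 \left(-90\right) \left(-68\right) = \left(-3960\right) \left(-68\right) = 269280$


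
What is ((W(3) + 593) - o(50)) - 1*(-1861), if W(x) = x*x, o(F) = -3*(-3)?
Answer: 2454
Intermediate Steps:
o(F) = 9
W(x) = x²
((W(3) + 593) - o(50)) - 1*(-1861) = ((3² + 593) - 1*9) - 1*(-1861) = ((9 + 593) - 9) + 1861 = (602 - 9) + 1861 = 593 + 1861 = 2454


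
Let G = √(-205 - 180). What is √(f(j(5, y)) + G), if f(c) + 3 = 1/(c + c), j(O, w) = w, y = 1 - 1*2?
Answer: √(-14 + 4*I*√385)/2 ≈ 2.8663 + 3.4228*I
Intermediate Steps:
y = -1 (y = 1 - 2 = -1)
f(c) = -3 + 1/(2*c) (f(c) = -3 + 1/(c + c) = -3 + 1/(2*c))
G = I*√385 (G = √(-385) = I*√385 ≈ 19.621*I)
√(f(j(5, y)) + G) = √((-3 + (½)/(-1)) + I*√385) = √((-3 + (½)*(-1)) + I*√385) = √((-3 - ½) + I*√385) = √(-7/2 + I*√385)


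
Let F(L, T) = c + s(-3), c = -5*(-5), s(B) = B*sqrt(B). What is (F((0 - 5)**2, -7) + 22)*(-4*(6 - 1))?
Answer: -940 + 60*I*sqrt(3) ≈ -940.0 + 103.92*I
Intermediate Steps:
s(B) = B**(3/2)
c = 25
F(L, T) = 25 - 3*I*sqrt(3) (F(L, T) = 25 + (-3)**(3/2) = 25 - 3*I*sqrt(3))
(F((0 - 5)**2, -7) + 22)*(-4*(6 - 1)) = ((25 - 3*I*sqrt(3)) + 22)*(-4*(6 - 1)) = (47 - 3*I*sqrt(3))*(-4*5) = (47 - 3*I*sqrt(3))*(-20) = -940 + 60*I*sqrt(3)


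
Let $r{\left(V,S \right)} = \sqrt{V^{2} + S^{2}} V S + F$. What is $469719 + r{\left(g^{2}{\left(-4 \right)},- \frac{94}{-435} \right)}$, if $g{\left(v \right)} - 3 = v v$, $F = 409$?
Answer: $470128 + \frac{33934 \sqrt{24660000061}}{189225} \approx 4.9829 \cdot 10^{5}$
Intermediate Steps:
$g{\left(v \right)} = 3 + v^{2}$ ($g{\left(v \right)} = 3 + v v = 3 + v^{2}$)
$r{\left(V,S \right)} = 409 + S V \sqrt{S^{2} + V^{2}}$ ($r{\left(V,S \right)} = \sqrt{V^{2} + S^{2}} V S + 409 = \sqrt{S^{2} + V^{2}} V S + 409 = V \sqrt{S^{2} + V^{2}} S + 409 = S V \sqrt{S^{2} + V^{2}} + 409 = 409 + S V \sqrt{S^{2} + V^{2}}$)
$469719 + r{\left(g^{2}{\left(-4 \right)},- \frac{94}{-435} \right)} = 469719 + \left(409 + - \frac{94}{-435} \left(3 + \left(-4\right)^{2}\right)^{2} \sqrt{\left(- \frac{94}{-435}\right)^{2} + \left(\left(3 + \left(-4\right)^{2}\right)^{2}\right)^{2}}\right) = 469719 + \left(409 + \left(-94\right) \left(- \frac{1}{435}\right) \left(3 + 16\right)^{2} \sqrt{\left(\left(-94\right) \left(- \frac{1}{435}\right)\right)^{2} + \left(\left(3 + 16\right)^{2}\right)^{2}}\right) = 469719 + \left(409 + \frac{94 \cdot 19^{2} \sqrt{\left(\frac{94}{435}\right)^{2} + \left(19^{2}\right)^{2}}}{435}\right) = 469719 + \left(409 + \frac{94}{435} \cdot 361 \sqrt{\frac{8836}{189225} + 361^{2}}\right) = 469719 + \left(409 + \frac{94}{435} \cdot 361 \sqrt{\frac{8836}{189225} + 130321}\right) = 469719 + \left(409 + \frac{94}{435} \cdot 361 \sqrt{\frac{24660000061}{189225}}\right) = 469719 + \left(409 + \frac{94}{435} \cdot 361 \frac{\sqrt{24660000061}}{435}\right) = 469719 + \left(409 + \frac{33934 \sqrt{24660000061}}{189225}\right) = 470128 + \frac{33934 \sqrt{24660000061}}{189225}$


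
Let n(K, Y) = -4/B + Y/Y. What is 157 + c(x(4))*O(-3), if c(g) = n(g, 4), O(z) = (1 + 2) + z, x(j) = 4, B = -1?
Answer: 157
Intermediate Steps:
O(z) = 3 + z
n(K, Y) = 5 (n(K, Y) = -4/(-1) + Y/Y = -4*(-1) + 1 = 4 + 1 = 5)
c(g) = 5
157 + c(x(4))*O(-3) = 157 + 5*(3 - 3) = 157 + 5*0 = 157 + 0 = 157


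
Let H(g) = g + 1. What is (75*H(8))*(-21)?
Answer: -14175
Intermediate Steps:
H(g) = 1 + g
(75*H(8))*(-21) = (75*(1 + 8))*(-21) = (75*9)*(-21) = 675*(-21) = -14175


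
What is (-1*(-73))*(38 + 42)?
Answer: 5840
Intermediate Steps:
(-1*(-73))*(38 + 42) = 73*80 = 5840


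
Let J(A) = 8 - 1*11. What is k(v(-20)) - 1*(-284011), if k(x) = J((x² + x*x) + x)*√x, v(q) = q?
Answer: 284011 - 6*I*√5 ≈ 2.8401e+5 - 13.416*I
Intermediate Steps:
J(A) = -3 (J(A) = 8 - 11 = -3)
k(x) = -3*√x
k(v(-20)) - 1*(-284011) = -6*I*√5 - 1*(-284011) = -6*I*√5 + 284011 = 284011 - 6*I*√5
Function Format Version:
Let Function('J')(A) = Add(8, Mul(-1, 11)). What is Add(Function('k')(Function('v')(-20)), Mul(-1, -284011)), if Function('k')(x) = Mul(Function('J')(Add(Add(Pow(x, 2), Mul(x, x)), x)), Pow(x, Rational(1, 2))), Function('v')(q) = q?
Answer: Add(284011, Mul(-6, I, Pow(5, Rational(1, 2)))) ≈ Add(2.8401e+5, Mul(-13.416, I))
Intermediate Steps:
Function('J')(A) = -3 (Function('J')(A) = Add(8, -11) = -3)
Function('k')(x) = Mul(-3, Pow(x, Rational(1, 2)))
Add(Function('k')(Function('v')(-20)), Mul(-1, -284011)) = Add(Mul(-3, Pow(-20, Rational(1, 2))), Mul(-1, -284011)) = Add(Mul(-3, Mul(2, I, Pow(5, Rational(1, 2)))), 284011) = Add(Mul(-6, I, Pow(5, Rational(1, 2))), 284011) = Add(284011, Mul(-6, I, Pow(5, Rational(1, 2))))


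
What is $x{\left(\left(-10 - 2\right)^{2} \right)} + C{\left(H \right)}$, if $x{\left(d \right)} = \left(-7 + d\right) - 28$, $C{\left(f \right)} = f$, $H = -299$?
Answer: $-190$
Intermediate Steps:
$x{\left(d \right)} = -35 + d$
$x{\left(\left(-10 - 2\right)^{2} \right)} + C{\left(H \right)} = \left(-35 + \left(-10 - 2\right)^{2}\right) - 299 = \left(-35 + \left(-12\right)^{2}\right) - 299 = \left(-35 + 144\right) - 299 = 109 - 299 = -190$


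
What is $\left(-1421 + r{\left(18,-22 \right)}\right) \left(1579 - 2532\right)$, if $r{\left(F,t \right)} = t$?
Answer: $1375179$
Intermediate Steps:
$\left(-1421 + r{\left(18,-22 \right)}\right) \left(1579 - 2532\right) = \left(-1421 - 22\right) \left(1579 - 2532\right) = \left(-1443\right) \left(-953\right) = 1375179$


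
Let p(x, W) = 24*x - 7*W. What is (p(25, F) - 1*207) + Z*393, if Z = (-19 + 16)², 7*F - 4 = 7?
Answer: 3919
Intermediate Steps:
F = 11/7 (F = 4/7 + (⅐)*7 = 4/7 + 1 = 11/7 ≈ 1.5714)
p(x, W) = -7*W + 24*x
Z = 9 (Z = (-3)² = 9)
(p(25, F) - 1*207) + Z*393 = ((-7*11/7 + 24*25) - 1*207) + 9*393 = ((-11 + 600) - 207) + 3537 = (589 - 207) + 3537 = 382 + 3537 = 3919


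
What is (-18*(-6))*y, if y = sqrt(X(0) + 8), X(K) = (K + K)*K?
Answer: 216*sqrt(2) ≈ 305.47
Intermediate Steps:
X(K) = 2*K**2 (X(K) = (2*K)*K = 2*K**2)
y = 2*sqrt(2) (y = sqrt(2*0**2 + 8) = sqrt(2*0 + 8) = sqrt(0 + 8) = sqrt(8) = 2*sqrt(2) ≈ 2.8284)
(-18*(-6))*y = (-18*(-6))*(2*sqrt(2)) = 108*(2*sqrt(2)) = 216*sqrt(2)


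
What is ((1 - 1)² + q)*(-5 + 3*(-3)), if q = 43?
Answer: -602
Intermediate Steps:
((1 - 1)² + q)*(-5 + 3*(-3)) = ((1 - 1)² + 43)*(-5 + 3*(-3)) = (0² + 43)*(-5 - 9) = (0 + 43)*(-14) = 43*(-14) = -602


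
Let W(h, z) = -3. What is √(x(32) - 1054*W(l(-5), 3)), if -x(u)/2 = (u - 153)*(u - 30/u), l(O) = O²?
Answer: √170866/4 ≈ 103.34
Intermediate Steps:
x(u) = -2*(-153 + u)*(u - 30/u) (x(u) = -2*(u - 153)*(u - 30/u) = -2*(-153 + u)*(u - 30/u))
√(x(32) - 1054*W(l(-5), 3)) = √((60 - 9180/32 - 2*32² + 306*32) - 1054*(-3)) = √((60 - 9180*1/32 - 2*1024 + 9792) + 3162) = √((60 - 2295/8 - 2048 + 9792) + 3162) = √(60137/8 + 3162) = √(85433/8) = √170866/4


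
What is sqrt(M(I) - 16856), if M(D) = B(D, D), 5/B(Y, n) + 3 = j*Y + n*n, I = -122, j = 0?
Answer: 3*I*sqrt(414740300379)/14881 ≈ 129.83*I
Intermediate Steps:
B(Y, n) = 5/(-3 + n**2) (B(Y, n) = 5/(-3 + (0*Y + n*n)) = 5/(-3 + (0 + n**2)) = 5/(-3 + n**2))
M(D) = 5/(-3 + D**2)
sqrt(M(I) - 16856) = sqrt(5/(-3 + (-122)**2) - 16856) = sqrt(5/(-3 + 14884) - 16856) = sqrt(5/14881 - 16856) = sqrt(-250834131/14881) = 3*I*sqrt(414740300379)/14881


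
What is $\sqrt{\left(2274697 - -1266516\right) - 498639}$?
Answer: $\sqrt{3042574} \approx 1744.3$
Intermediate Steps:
$\sqrt{\left(2274697 - -1266516\right) - 498639} = \sqrt{\left(2274697 + 1266516\right) - 498639} = \sqrt{3541213 - 498639} = \sqrt{3042574}$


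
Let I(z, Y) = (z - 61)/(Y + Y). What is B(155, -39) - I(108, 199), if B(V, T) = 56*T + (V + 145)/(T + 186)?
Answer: -42554871/19502 ≈ -2182.1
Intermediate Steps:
I(z, Y) = (-61 + z)/(2*Y) (I(z, Y) = (-61 + z)/((2*Y)) = (-61 + z)*(1/(2*Y)) = (-61 + z)/(2*Y))
B(V, T) = 56*T + (145 + V)/(186 + T)
B(155, -39) - I(108, 199) = (145 + 155 + 56*(-39)² + 10416*(-39))/(186 - 39) - (-61 + 108)/(2*199) = (145 + 155 + 56*1521 - 406224)/147 - 47/(2*199) = (145 + 155 + 85176 - 406224)/147 - 1*47/398 = (1/147)*(-320748) - 47/398 = -106916/49 - 47/398 = -42554871/19502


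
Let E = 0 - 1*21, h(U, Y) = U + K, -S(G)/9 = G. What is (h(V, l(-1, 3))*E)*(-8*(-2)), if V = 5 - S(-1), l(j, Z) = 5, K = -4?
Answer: 2688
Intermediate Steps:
S(G) = -9*G
V = -4 (V = 5 - (-9)*(-1) = 5 - 1*9 = 5 - 9 = -4)
h(U, Y) = -4 + U (h(U, Y) = U - 4 = -4 + U)
E = -21 (E = 0 - 21 = -21)
(h(V, l(-1, 3))*E)*(-8*(-2)) = ((-4 - 4)*(-21))*(-8*(-2)) = -8*(-21)*16 = 168*16 = 2688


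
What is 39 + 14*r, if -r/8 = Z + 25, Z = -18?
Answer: -745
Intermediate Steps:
r = -56 (r = -8*(-18 + 25) = -8*7 = -56)
39 + 14*r = 39 + 14*(-56) = 39 - 784 = -745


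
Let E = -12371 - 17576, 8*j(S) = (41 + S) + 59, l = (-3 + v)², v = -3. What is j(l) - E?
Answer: 29964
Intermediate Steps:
l = 36 (l = (-3 - 3)² = (-6)² = 36)
j(S) = 25/2 + S/8 (j(S) = ((41 + S) + 59)/8 = (100 + S)/8 = 25/2 + S/8)
E = -29947
j(l) - E = (25/2 + (⅛)*36) - 1*(-29947) = (25/2 + 9/2) + 29947 = 17 + 29947 = 29964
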